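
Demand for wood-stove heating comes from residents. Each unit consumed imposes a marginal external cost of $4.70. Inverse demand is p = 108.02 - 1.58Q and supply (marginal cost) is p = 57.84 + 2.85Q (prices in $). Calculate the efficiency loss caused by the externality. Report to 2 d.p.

Market equilibrium (private): 57.84 + 2.85Q = 108.02 - 1.58Q → Q_m = 11.3273.
Social marginal benefit = demand − MEC = 103.32 - 1.58Q.
Set SMB = MC: 103.32 - 1.58Q = 57.84 + 2.85Q → Q* = 10.2664.
The loss is the area between SMB and MC from Q* to Q_m; with linear curves that's a triangle of height MEC(Q_m).
DWL = ½ × 1.0609 × 4.7000 = 2.4931.

DWL = $2.49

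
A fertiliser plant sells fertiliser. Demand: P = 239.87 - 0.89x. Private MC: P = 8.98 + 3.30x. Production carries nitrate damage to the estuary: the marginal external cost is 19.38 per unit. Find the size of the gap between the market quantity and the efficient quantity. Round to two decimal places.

Market equilibrium (private): 8.98 + 3.30x = 239.87 - 0.89x → x_m = 55.1050.
Social marginal cost = private MC + MEC = 28.36 + 3.30x.
Set SMC = demand: 28.36 + 3.30x = 239.87 - 0.89x → x* = 50.4797.
Gap = |55.1050 − 50.4797| = 4.6253.

4.63 units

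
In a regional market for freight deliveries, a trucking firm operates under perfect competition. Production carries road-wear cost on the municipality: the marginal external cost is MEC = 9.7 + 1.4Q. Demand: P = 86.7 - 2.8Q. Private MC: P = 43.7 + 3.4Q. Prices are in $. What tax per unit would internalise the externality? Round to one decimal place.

tax = $15.8 per unit

Social marginal cost = private MC + MEC = 53.4 + 4.8Q.
Set SMC = demand: 53.4 + 4.8Q = 86.7 - 2.8Q → Q* = 4.3816.
The Pigouvian tax equals MEC at Q*: 9.7 + 1.4×4.3816 = 15.8342.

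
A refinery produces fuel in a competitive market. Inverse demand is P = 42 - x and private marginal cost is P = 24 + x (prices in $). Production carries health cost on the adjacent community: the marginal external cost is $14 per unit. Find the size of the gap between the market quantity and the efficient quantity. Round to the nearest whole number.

7 units

Market equilibrium (private): 24 + x = 42 - x → x_m = 9.0000.
Social marginal cost = private MC + MEC = 38 + x.
Set SMC = demand: 38 + x = 42 - x → x* = 2.0000.
Gap = |9.0000 − 2.0000| = 7.0000.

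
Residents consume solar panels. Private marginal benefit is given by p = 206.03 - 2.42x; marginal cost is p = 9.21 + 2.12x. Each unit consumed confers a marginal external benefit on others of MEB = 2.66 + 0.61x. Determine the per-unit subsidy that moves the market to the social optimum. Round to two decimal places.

Social marginal benefit = demand + MEB = 208.69 - 1.81x.
Set SMB = MC: 208.69 - 1.81x = 9.21 + 2.12x → x* = 50.7583.
The Pigouvian subsidy equals MEB at x*: 2.66 + 0.61×50.7583 = 33.6226.

subsidy = 33.62 per unit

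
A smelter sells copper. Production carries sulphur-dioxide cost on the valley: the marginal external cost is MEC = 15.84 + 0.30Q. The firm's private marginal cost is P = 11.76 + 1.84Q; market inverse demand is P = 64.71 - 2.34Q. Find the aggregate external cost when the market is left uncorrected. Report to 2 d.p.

224.72

Market equilibrium (private): 11.76 + 1.84Q = 64.71 - 2.34Q → Q_m = 12.6675.
Total external cost = ∫₀^{Q_m} (15.84 + 0.30Q) dQ = 15.84×12.6675 + ½×0.30×12.6675² = 224.7230.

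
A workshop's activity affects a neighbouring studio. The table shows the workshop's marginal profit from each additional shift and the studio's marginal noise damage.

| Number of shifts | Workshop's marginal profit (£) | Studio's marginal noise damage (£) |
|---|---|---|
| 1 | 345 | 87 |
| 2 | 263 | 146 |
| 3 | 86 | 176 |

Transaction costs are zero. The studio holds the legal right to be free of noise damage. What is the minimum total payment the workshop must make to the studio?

£233

Efficient level: marginal profit ≥ marginal noise damage through level 2, so k* = 2.
With the studio holding the right, the workshop must at least compensate total damage at k*: 87 + 146 = 233.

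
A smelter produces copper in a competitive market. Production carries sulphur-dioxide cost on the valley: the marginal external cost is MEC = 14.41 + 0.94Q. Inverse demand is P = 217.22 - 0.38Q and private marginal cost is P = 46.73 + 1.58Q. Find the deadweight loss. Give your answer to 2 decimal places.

Market equilibrium (private): 46.73 + 1.58Q = 217.22 - 0.38Q → Q_m = 86.9847.
Social marginal cost = private MC + MEC = 61.14 + 2.52Q.
Set SMC = demand: 61.14 + 2.52Q = 217.22 - 0.38Q → Q* = 53.8207.
The loss is the area between SMC and demand from Q* to Q_m; with linear curves that's a triangle of height MEC(Q_m).
DWL = ½ × 33.1640 × 96.1756 = 1594.7838.

DWL = 1594.78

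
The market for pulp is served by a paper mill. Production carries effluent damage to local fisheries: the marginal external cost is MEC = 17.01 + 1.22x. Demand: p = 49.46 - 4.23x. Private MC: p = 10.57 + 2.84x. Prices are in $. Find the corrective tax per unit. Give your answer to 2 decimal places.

Social marginal cost = private MC + MEC = 27.58 + 4.06x.
Set SMC = demand: 27.58 + 4.06x = 49.46 - 4.23x → x* = 2.6393.
The Pigouvian tax equals MEC at x*: 17.01 + 1.22×2.6393 = 20.2299.

tax = $20.23 per unit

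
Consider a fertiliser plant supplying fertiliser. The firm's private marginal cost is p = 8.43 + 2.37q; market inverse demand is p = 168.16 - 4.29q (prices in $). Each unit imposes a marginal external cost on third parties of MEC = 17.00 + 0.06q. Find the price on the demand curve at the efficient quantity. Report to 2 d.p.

Social marginal cost = private MC + MEC = 25.43 + 2.43q.
Set SMC = demand: 25.43 + 2.43q = 168.16 - 4.29q → q* = 21.2396.
Consumer price on the demand curve at q*: 168.16 − 4.29×21.2396 = 77.0421.

P = $77.04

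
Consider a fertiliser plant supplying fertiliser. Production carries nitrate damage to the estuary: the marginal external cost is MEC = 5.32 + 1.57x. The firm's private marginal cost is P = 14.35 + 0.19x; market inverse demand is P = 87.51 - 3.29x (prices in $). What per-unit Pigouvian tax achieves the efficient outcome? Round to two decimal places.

Social marginal cost = private MC + MEC = 19.67 + 1.76x.
Set SMC = demand: 19.67 + 1.76x = 87.51 - 3.29x → x* = 13.4337.
The Pigouvian tax equals MEC at x*: 5.32 + 1.57×13.4337 = 26.4109.

tax = $26.41 per unit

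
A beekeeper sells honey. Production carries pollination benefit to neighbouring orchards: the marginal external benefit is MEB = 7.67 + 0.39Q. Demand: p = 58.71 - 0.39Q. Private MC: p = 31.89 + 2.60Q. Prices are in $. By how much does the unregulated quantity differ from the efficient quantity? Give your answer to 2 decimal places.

4.30 units

Market equilibrium (private): 31.89 + 2.60Q = 58.71 - 0.39Q → Q_m = 8.9699.
Social marginal cost = private MC − MEB = 24.22 + 2.21Q.
Set SMC = demand: 24.22 + 2.21Q = 58.71 - 0.39Q → Q* = 13.2654.
Gap = |8.9699 − 13.2654| = 4.2955.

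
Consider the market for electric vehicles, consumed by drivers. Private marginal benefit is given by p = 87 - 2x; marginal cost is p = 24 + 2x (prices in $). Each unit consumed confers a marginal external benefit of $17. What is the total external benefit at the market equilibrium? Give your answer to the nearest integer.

$268

Market equilibrium (private): 24 + 2x = 87 - 2x → x_m = 15.7500.
Total external benefit = MEB × x_m = 17 × 15.7500 = 267.7500.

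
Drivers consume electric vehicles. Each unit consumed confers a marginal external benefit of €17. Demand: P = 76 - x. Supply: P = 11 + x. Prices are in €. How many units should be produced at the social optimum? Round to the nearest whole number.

Social marginal benefit = demand + MEB = 93 - x.
Set SMB = MC: 93 - x = 11 + x → x* = 41.0000.

x* = 41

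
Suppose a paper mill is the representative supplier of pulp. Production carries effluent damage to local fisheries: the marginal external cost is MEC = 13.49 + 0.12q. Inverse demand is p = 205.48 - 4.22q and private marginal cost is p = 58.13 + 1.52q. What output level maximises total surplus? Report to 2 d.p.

Social marginal cost = private MC + MEC = 71.62 + 1.64q.
Set SMC = demand: 71.62 + 1.64q = 205.48 - 4.22q → q* = 22.8430.

q* = 22.84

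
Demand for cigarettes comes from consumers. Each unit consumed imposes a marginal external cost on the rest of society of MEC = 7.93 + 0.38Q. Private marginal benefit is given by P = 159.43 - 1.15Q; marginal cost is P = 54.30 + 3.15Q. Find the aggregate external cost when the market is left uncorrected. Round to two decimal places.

Market equilibrium (private): 54.30 + 3.15Q = 159.43 - 1.15Q → Q_m = 24.4488.
Total external cost = ∫₀^{Q_m} (7.93 + 0.38Q) dQ = 7.93×24.4488 + ½×0.38×24.4488² = 307.4503.

307.45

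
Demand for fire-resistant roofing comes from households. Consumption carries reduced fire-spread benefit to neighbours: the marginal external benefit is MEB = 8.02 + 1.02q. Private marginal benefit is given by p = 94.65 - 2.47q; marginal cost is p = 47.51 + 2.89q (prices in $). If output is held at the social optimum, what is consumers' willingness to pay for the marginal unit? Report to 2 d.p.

Social marginal benefit = demand + MEB = 102.67 - 1.45q.
Set SMB = MC: 102.67 - 1.45q = 47.51 + 2.89q → q* = 12.7097.
Consumer price on the demand curve at q*: 94.65 − 2.47×12.7097 = 63.2570.

P = $63.26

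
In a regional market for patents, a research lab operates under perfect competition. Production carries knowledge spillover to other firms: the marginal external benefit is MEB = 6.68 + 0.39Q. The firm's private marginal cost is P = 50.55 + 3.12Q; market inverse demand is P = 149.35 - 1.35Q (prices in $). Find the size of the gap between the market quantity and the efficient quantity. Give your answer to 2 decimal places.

Market equilibrium (private): 50.55 + 3.12Q = 149.35 - 1.35Q → Q_m = 22.1029.
Social marginal cost = private MC − MEB = 43.87 + 2.73Q.
Set SMC = demand: 43.87 + 2.73Q = 149.35 - 1.35Q → Q* = 25.8529.
Gap = |22.1029 − 25.8529| = 3.7500.

3.75 units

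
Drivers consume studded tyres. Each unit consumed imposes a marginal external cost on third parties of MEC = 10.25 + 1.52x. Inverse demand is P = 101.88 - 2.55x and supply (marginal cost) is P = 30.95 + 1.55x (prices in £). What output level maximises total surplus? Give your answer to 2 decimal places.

Social marginal benefit = demand − MEC = 91.63 - 4.07x.
Set SMB = MC: 91.63 - 4.07x = 30.95 + 1.55x → x* = 10.7972.

x* = 10.80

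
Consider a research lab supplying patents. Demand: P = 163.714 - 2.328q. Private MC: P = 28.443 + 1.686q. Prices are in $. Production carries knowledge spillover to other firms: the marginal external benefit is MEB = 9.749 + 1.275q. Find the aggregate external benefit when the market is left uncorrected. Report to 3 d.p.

$1052.533

Market equilibrium (private): 28.443 + 1.686q = 163.714 - 2.328q → q_m = 33.6998.
Total external benefit = ∫₀^{q_m} (9.749 + 1.275q) dq = 9.749×33.6998 + ½×1.275×33.6998² = 1052.5331.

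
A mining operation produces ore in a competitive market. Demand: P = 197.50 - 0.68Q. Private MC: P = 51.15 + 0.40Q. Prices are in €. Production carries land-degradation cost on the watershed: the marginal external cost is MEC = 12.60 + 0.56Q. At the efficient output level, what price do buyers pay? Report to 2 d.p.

P = €142.04

Social marginal cost = private MC + MEC = 63.75 + 0.96Q.
Set SMC = demand: 63.75 + 0.96Q = 197.50 - 0.68Q → Q* = 81.5549.
Consumer price on the demand curve at Q*: 197.50 − 0.68×81.5549 = 142.0427.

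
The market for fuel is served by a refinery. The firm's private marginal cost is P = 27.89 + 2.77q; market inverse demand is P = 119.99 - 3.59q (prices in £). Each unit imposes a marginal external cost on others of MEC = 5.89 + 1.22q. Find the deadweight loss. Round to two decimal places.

DWL = £36.60

Market equilibrium (private): 27.89 + 2.77q = 119.99 - 3.59q → q_m = 14.4811.
Social marginal cost = private MC + MEC = 33.78 + 3.99q.
Set SMC = demand: 33.78 + 3.99q = 119.99 - 3.59q → q* = 11.3734.
The loss is the area between SMC and demand from q* to q_m; with linear curves that's a triangle of height MEC(q_m).
DWL = ½ × 3.1077 × 23.5570 = 36.6040.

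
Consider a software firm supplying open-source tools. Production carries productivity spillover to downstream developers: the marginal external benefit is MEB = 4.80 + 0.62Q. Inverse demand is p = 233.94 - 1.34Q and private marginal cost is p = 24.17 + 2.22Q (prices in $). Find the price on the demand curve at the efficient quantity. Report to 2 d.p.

Social marginal cost = private MC − MEB = 19.37 + 1.60Q.
Set SMC = demand: 19.37 + 1.60Q = 233.94 - 1.34Q → Q* = 72.9830.
Consumer price on the demand curve at Q*: 233.94 − 1.34×72.9830 = 136.1428.

P = $136.14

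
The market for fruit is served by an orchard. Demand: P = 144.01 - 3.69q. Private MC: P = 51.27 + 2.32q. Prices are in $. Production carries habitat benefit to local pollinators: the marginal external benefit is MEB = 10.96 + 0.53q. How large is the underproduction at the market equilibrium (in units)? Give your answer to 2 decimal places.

3.49 units

Market equilibrium (private): 51.27 + 2.32q = 144.01 - 3.69q → q_m = 15.4309.
Social marginal cost = private MC − MEB = 40.31 + 1.79q.
Set SMC = demand: 40.31 + 1.79q = 144.01 - 3.69q → q* = 18.9234.
Gap = |15.4309 − 18.9234| = 3.4925.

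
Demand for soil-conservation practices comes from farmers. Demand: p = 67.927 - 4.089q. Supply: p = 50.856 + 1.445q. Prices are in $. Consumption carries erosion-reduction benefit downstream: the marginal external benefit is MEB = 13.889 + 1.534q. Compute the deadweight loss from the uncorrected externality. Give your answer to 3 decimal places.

Market equilibrium (private): 50.856 + 1.445q = 67.927 - 4.089q → q_m = 3.0847.
Social marginal benefit = demand + MEB = 81.816 - 2.555q.
Set SMB = MC: 81.816 - 2.555q = 50.856 + 1.445q → q* = 7.7400.
The welfare-loss triangle has base |q_m − q*| and height MEB(q_m) (the vertical gap between SMB and MC is zero at q* and MEB at q_m).
DWL = ½ × 4.6553 × 18.6210 = 43.3432.

DWL = $43.343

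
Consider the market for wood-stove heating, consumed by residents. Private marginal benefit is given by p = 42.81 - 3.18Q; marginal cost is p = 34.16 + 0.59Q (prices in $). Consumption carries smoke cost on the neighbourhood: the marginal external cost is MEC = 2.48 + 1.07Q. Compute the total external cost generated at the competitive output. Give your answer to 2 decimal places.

$8.51

Market equilibrium (private): 34.16 + 0.59Q = 42.81 - 3.18Q → Q_m = 2.2944.
Total external cost = ∫₀^{Q_m} (2.48 + 1.07Q) dQ = 2.48×2.2944 + ½×1.07×2.2944² = 8.5065.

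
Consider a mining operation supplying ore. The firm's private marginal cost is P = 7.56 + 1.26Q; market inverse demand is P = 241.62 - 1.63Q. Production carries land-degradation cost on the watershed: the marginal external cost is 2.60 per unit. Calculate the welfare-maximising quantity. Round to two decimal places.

Social marginal cost = private MC + MEC = 10.16 + 1.26Q.
Set SMC = demand: 10.16 + 1.26Q = 241.62 - 1.63Q → Q* = 80.0900.

Q* = 80.09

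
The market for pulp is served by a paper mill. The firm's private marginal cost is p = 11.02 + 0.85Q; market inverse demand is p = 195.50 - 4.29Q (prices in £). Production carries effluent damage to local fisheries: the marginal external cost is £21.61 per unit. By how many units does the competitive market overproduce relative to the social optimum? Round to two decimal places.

Market equilibrium (private): 11.02 + 0.85Q = 195.50 - 4.29Q → Q_m = 35.8911.
Social marginal cost = private MC + MEC = 32.63 + 0.85Q.
Set SMC = demand: 32.63 + 0.85Q = 195.50 - 4.29Q → Q* = 31.6868.
Gap = |35.8911 − 31.6868| = 4.2043.

4.20 units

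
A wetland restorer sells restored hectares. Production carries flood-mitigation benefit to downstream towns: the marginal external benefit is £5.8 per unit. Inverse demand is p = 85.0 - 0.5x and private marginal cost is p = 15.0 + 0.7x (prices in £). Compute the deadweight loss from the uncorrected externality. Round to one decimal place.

DWL = £14.0

Market equilibrium (private): 15.0 + 0.7x = 85.0 - 0.5x → x_m = 58.3333.
Social marginal cost = private MC − MEB = 9.2 + 0.7x.
Set SMC = demand: 9.2 + 0.7x = 85.0 - 0.5x → x* = 63.1667.
The welfare-loss triangle has base |x_m − x*| and height MEB(x_m) (the vertical gap between SMC and demand is zero at x* and MEB at x_m).
DWL = ½ × 4.8334 × 5.8000 = 14.0169.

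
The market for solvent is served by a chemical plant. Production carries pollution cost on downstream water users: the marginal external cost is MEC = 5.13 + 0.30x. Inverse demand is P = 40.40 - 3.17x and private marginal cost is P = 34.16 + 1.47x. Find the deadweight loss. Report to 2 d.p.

Market equilibrium (private): 34.16 + 1.47x = 40.40 - 3.17x → x_m = 1.3448.
Social marginal cost = private MC + MEC = 39.29 + 1.77x.
Set SMC = demand: 39.29 + 1.77x = 40.40 - 3.17x → x* = 0.2247.
Between x* and x_m the wedge SMC − demand runs linearly from 0 to MEC(x_m), so the loss is a triangle.
DWL = ½ × 1.1201 × 5.5334 = 3.0990.

DWL = 3.10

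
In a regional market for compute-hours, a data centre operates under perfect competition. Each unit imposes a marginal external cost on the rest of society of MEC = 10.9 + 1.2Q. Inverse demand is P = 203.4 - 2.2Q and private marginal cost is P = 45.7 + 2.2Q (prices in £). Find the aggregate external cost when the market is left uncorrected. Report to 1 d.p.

Market equilibrium (private): 45.7 + 2.2Q = 203.4 - 2.2Q → Q_m = 35.8409.
Total external cost = ∫₀^{Q_m} (10.9 + 1.2Q) dQ = 10.9×35.8409 + ½×1.2×35.8409² = 1161.4079.

£1161.4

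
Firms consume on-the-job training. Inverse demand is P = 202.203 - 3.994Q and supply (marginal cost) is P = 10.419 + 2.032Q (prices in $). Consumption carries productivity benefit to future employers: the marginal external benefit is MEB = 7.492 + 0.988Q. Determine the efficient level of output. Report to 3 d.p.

Q* = 39.555

Social marginal benefit = demand + MEB = 209.695 - 3.006Q.
Set SMB = MC: 209.695 - 3.006Q = 10.419 + 2.032Q → Q* = 39.5546.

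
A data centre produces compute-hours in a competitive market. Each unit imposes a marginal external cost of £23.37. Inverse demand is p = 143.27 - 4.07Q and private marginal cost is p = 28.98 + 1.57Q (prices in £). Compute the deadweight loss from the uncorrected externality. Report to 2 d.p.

DWL = £48.42

Market equilibrium (private): 28.98 + 1.57Q = 143.27 - 4.07Q → Q_m = 20.2642.
Social marginal cost = private MC + MEC = 52.35 + 1.57Q.
Set SMC = demand: 52.35 + 1.57Q = 143.27 - 4.07Q → Q* = 16.1206.
Height of the DWL triangle at Q_m is SMC(Q_m) − demand(Q_m) = MEC(Q_m) = 23.3700.
DWL = ½ × 4.1436 × 23.3700 = 48.4180.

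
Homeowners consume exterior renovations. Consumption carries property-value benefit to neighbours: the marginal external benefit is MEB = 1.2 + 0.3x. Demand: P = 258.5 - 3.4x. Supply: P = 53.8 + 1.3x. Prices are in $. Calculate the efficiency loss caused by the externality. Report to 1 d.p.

DWL = $23.1

Market equilibrium (private): 53.8 + 1.3x = 258.5 - 3.4x → x_m = 43.5532.
Social marginal benefit = demand + MEB = 259.7 - 3.1x.
Set SMB = MC: 259.7 - 3.1x = 53.8 + 1.3x → x* = 46.7955.
Between x* and x_m the wedge SMB − MC runs linearly from 0 to MEB(x_m), so the loss is a triangle.
DWL = ½ × 3.2423 × 14.2660 = 23.1273.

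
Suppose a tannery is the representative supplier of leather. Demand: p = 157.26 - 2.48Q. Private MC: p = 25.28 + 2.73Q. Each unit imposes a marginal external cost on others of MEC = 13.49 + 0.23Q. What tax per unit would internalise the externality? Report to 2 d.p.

Social marginal cost = private MC + MEC = 38.77 + 2.96Q.
Set SMC = demand: 38.77 + 2.96Q = 157.26 - 2.48Q → Q* = 21.7813.
The Pigouvian tax equals MEC at Q*: 13.49 + 0.23×21.7813 = 18.4997.

tax = 18.50 per unit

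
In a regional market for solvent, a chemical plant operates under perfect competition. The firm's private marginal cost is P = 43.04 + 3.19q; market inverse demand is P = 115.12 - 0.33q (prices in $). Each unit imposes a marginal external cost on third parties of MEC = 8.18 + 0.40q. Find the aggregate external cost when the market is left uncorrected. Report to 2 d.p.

Market equilibrium (private): 43.04 + 3.19q = 115.12 - 0.33q → q_m = 20.4773.
Total external cost = ∫₀^{q_m} (8.18 + 0.40q) dq = 8.18×20.4773 + ½×0.40×20.4773² = 251.3683.

$251.37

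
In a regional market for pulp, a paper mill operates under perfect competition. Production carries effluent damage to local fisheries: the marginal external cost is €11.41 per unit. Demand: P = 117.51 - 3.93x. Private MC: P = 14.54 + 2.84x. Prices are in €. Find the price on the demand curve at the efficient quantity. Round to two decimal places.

Social marginal cost = private MC + MEC = 25.95 + 2.84x.
Set SMC = demand: 25.95 + 2.84x = 117.51 - 3.93x → x* = 13.5244.
Consumer price on the demand curve at x*: 117.51 − 3.93×13.5244 = 64.3591.

P = €64.36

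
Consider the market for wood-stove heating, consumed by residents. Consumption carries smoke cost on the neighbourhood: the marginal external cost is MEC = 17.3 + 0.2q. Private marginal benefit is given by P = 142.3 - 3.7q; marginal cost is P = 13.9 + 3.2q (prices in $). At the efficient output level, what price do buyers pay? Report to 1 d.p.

Social marginal benefit = demand − MEC = 125.0 - 3.9q.
Set SMB = MC: 125.0 - 3.9q = 13.9 + 3.2q → q* = 15.6479.
Consumer price on the demand curve at q*: 142.3 − 3.7×15.6479 = 84.4028.

P = $84.4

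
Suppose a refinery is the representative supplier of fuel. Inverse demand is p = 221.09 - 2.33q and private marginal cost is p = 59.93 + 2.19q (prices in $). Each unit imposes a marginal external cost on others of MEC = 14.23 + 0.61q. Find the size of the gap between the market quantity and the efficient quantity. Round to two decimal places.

7.01 units

Market equilibrium (private): 59.93 + 2.19q = 221.09 - 2.33q → q_m = 35.6549.
Social marginal cost = private MC + MEC = 74.16 + 2.80q.
Set SMC = demand: 74.16 + 2.80q = 221.09 - 2.33q → q* = 28.6413.
Gap = |35.6549 − 28.6413| = 7.0136.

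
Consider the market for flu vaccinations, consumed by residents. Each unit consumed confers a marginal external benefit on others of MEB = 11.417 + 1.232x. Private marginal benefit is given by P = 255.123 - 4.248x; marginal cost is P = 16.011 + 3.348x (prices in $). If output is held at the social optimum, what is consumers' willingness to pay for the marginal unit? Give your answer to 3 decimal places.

P = $87.894

Social marginal benefit = demand + MEB = 266.540 - 3.016x.
Set SMB = MC: 266.540 - 3.016x = 16.011 + 3.348x → x* = 39.3666.
Consumer price on the demand curve at x*: 255.123 − 4.248×39.3666 = 87.8937.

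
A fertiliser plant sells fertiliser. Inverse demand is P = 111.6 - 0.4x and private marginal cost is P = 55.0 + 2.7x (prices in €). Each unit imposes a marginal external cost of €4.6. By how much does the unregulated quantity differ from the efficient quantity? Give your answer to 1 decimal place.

1.5 units

Market equilibrium (private): 55.0 + 2.7x = 111.6 - 0.4x → x_m = 18.2581.
Social marginal cost = private MC + MEC = 59.6 + 2.7x.
Set SMC = demand: 59.6 + 2.7x = 111.6 - 0.4x → x* = 16.7742.
Gap = |18.2581 − 16.7742| = 1.4839.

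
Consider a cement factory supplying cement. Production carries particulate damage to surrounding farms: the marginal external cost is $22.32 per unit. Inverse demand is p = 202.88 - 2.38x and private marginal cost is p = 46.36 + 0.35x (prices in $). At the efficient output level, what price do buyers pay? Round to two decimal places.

P = $85.89

Social marginal cost = private MC + MEC = 68.68 + 0.35x.
Set SMC = demand: 68.68 + 0.35x = 202.88 - 2.38x → x* = 49.1575.
Consumer price on the demand curve at x*: 202.88 − 2.38×49.1575 = 85.8852.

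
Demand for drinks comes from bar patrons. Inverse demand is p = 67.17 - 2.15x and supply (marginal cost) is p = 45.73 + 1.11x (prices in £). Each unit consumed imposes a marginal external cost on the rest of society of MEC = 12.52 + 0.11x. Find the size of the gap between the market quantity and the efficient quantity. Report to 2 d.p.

3.93 units

Market equilibrium (private): 45.73 + 1.11x = 67.17 - 2.15x → x_m = 6.5767.
Social marginal benefit = demand − MEC = 54.65 - 2.26x.
Set SMB = MC: 54.65 - 2.26x = 45.73 + 1.11x → x* = 2.6469.
Gap = |6.5767 − 2.6469| = 3.9298.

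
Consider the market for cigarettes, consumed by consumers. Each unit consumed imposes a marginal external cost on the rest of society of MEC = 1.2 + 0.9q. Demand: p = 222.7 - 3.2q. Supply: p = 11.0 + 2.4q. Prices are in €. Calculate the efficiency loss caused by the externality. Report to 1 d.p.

Market equilibrium (private): 11.0 + 2.4q = 222.7 - 3.2q → q_m = 37.8036.
Social marginal benefit = demand − MEC = 221.5 - 4.1q.
Set SMB = MC: 221.5 - 4.1q = 11.0 + 2.4q → q* = 32.3846.
Between q* and q_m the wedge MC − SMB runs linearly from 0 to MEC(q_m), so the loss is a triangle.
DWL = ½ × 5.4190 × 35.2232 = 95.4373.

DWL = €95.4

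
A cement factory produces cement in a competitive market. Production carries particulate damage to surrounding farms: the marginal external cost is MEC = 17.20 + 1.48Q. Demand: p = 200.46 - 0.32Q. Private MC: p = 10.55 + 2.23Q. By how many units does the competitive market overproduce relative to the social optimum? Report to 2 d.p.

31.62 units

Market equilibrium (private): 10.55 + 2.23Q = 200.46 - 0.32Q → Q_m = 74.4745.
Social marginal cost = private MC + MEC = 27.75 + 3.71Q.
Set SMC = demand: 27.75 + 3.71Q = 200.46 - 0.32Q → Q* = 42.8561.
Gap = |74.4745 − 42.8561| = 31.6184.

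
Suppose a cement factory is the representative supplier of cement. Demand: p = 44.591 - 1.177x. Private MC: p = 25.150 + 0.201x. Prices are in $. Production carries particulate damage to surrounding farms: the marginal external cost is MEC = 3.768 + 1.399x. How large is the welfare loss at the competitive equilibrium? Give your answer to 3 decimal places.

DWL = $99.477

Market equilibrium (private): 25.150 + 0.201x = 44.591 - 1.177x → x_m = 14.1081.
Social marginal cost = private MC + MEC = 28.918 + 1.600x.
Set SMC = demand: 28.918 + 1.600x = 44.591 - 1.177x → x* = 5.6439.
Height of the DWL triangle at x_m is SMC(x_m) − demand(x_m) = MEC(x_m) = 23.5053.
DWL = ½ × 8.4642 × 23.5053 = 99.4768.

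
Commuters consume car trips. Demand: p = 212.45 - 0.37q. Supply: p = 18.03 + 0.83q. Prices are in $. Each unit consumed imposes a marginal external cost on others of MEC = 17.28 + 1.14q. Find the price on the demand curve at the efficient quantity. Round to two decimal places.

Social marginal benefit = demand − MEC = 195.17 - 1.51q.
Set SMB = MC: 195.17 - 1.51q = 18.03 + 0.83q → q* = 75.7009.
Consumer price on the demand curve at q*: 212.45 − 0.37×75.7009 = 184.4407.

P = $184.44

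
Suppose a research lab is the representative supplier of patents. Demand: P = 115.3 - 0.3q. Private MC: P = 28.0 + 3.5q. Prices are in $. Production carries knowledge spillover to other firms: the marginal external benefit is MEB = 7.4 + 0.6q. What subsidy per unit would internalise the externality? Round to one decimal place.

Social marginal cost = private MC − MEB = 20.6 + 2.9q.
Set SMC = demand: 20.6 + 2.9q = 115.3 - 0.3q → q* = 29.5938.
The Pigouvian subsidy equals MEB at q*: 7.4 + 0.6×29.5938 = 25.1563.

subsidy = $25.2 per unit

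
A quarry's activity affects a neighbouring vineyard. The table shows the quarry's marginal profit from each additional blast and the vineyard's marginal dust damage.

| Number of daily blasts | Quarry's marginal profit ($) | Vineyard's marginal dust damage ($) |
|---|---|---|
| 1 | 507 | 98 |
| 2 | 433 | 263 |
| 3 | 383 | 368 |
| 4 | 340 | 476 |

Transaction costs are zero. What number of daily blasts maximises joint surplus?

Bargaining reaches the level where marginal profit last exceeds marginal dust damage.
That holds through level 3 (383 ≥ 368) but not at 4 (340 < 476).

3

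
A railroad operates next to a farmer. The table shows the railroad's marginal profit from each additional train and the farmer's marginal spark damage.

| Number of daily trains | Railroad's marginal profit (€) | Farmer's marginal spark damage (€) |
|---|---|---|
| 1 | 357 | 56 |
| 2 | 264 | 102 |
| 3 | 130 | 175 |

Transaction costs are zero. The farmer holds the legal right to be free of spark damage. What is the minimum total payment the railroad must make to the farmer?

Efficient level: marginal profit ≥ marginal spark damage through level 2, so k* = 2.
With the farmer holding the right, the railroad must at least compensate total damage at k*: 56 + 102 = 158.

€158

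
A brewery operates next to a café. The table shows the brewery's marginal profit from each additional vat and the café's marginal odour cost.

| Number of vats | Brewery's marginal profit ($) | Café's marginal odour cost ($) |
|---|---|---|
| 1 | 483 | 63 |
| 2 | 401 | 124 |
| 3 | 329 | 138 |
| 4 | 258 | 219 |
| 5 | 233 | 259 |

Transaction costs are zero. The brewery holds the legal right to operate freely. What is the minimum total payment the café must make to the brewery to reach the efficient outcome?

Left alone the brewery would choose level 5 (marginal profit stays positive).
Efficient level: k* = 4 (marginal profit ≥ marginal odour cost through 4).
The café must at least cover the brewery's forgone profit from cutting 5→4: 233 = 233.

$233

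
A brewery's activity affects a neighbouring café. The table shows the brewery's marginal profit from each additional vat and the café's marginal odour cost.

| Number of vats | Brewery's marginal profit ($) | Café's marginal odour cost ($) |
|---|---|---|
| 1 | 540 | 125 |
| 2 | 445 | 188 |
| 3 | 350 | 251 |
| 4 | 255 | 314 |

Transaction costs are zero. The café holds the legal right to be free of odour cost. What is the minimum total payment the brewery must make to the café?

Efficient level: marginal profit ≥ marginal odour cost through level 3, so k* = 3.
With the café holding the right, the brewery must at least compensate total damage at k*: 125 + 188 + 251 = 564.

$564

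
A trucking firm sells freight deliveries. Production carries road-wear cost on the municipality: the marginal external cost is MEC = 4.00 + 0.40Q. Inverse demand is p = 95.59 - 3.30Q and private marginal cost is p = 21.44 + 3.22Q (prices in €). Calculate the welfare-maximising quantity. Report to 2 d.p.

Social marginal cost = private MC + MEC = 25.44 + 3.62Q.
Set SMC = demand: 25.44 + 3.62Q = 95.59 - 3.30Q → Q* = 10.1373.

Q* = 10.14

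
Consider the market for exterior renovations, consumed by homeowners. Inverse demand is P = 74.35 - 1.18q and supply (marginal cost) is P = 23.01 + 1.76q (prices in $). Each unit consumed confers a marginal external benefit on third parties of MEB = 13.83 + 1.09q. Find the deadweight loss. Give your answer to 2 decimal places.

DWL = $291.91

Market equilibrium (private): 23.01 + 1.76q = 74.35 - 1.18q → q_m = 17.4626.
Social marginal benefit = demand + MEB = 88.18 - 0.09q.
Set SMB = MC: 88.18 - 0.09q = 23.01 + 1.76q → q* = 35.2270.
Between q* and q_m the wedge SMB − MC runs linearly from 0 to MEB(q_m), so the loss is a triangle.
DWL = ½ × 17.7644 × 32.8642 = 291.9064.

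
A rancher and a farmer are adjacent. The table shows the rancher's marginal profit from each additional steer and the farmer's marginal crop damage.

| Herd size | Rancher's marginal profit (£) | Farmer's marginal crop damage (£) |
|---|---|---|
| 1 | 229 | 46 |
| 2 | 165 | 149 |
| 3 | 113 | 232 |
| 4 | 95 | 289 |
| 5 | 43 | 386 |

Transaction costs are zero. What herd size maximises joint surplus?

Bargaining reaches the level where marginal profit last exceeds marginal crop damage.
That holds through level 2 (165 ≥ 149) but not at 3 (113 < 232).

2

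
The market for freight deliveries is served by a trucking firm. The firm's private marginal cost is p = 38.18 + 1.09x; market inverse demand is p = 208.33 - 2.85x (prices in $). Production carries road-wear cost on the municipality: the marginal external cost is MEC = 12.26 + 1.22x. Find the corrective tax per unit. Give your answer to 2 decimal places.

tax = $49.59 per unit

Social marginal cost = private MC + MEC = 50.44 + 2.31x.
Set SMC = demand: 50.44 + 2.31x = 208.33 - 2.85x → x* = 30.5988.
The Pigouvian tax equals MEC at x*: 12.26 + 1.22×30.5988 = 49.5905.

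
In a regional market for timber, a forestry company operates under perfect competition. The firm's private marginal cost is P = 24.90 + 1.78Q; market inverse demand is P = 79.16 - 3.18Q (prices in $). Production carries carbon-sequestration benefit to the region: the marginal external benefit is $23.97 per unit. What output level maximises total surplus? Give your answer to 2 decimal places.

Social marginal cost = private MC − MEB = 0.93 + 1.78Q.
Set SMC = demand: 0.93 + 1.78Q = 79.16 - 3.18Q → Q* = 15.7722.

Q* = 15.77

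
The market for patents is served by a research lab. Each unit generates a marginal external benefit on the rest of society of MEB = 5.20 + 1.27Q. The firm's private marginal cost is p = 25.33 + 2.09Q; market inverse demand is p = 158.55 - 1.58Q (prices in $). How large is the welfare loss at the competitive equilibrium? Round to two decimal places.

DWL = $548.28

Market equilibrium (private): 25.33 + 2.09Q = 158.55 - 1.58Q → Q_m = 36.2997.
Social marginal cost = private MC − MEB = 20.13 + 0.82Q.
Set SMC = demand: 20.13 + 0.82Q = 158.55 - 1.58Q → Q* = 57.6750.
Height of the DWL triangle at Q_m is demand(Q_m) − SMC(Q_m) = MEB(Q_m) = 51.3007.
DWL = ½ × 21.3753 × 51.3007 = 548.2839.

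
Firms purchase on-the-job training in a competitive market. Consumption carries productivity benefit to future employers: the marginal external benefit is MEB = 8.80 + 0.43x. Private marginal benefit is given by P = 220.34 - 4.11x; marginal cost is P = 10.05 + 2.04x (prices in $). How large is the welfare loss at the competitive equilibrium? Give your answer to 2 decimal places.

Market equilibrium (private): 10.05 + 2.04x = 220.34 - 4.11x → x_m = 34.1935.
Social marginal benefit = demand + MEB = 229.14 - 3.68x.
Set SMB = MC: 229.14 - 3.68x = 10.05 + 2.04x → x* = 38.3024.
Height of the DWL triangle at x_m is SMB(x_m) − MC(x_m) = MEB(x_m) = 23.5032.
DWL = ½ × 4.1089 × 23.5032 = 48.2861.

DWL = $48.29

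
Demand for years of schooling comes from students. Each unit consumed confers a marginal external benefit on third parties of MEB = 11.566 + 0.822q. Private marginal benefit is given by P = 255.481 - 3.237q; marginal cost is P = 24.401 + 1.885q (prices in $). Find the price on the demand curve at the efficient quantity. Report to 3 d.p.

P = $72.819

Social marginal benefit = demand + MEB = 267.047 - 2.415q.
Set SMB = MC: 267.047 - 2.415q = 24.401 + 1.885q → q* = 56.4293.
Consumer price on the demand curve at q*: 255.481 − 3.237×56.4293 = 72.8194.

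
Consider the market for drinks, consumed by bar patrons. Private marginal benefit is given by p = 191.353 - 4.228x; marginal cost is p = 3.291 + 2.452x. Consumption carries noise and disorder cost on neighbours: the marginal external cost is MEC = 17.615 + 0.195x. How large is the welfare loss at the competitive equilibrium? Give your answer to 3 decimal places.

Market equilibrium (private): 3.291 + 2.452x = 191.353 - 4.228x → x_m = 28.1530.
Social marginal benefit = demand − MEC = 173.738 - 4.423x.
Set SMB = MC: 173.738 - 4.423x = 3.291 + 2.452x → x* = 24.7923.
Height of the DWL triangle at x_m is MC(x_m) − SMB(x_m) = MEC(x_m) = 23.1048.
DWL = ½ × 3.3607 × 23.1048 = 38.8242.

DWL = 38.824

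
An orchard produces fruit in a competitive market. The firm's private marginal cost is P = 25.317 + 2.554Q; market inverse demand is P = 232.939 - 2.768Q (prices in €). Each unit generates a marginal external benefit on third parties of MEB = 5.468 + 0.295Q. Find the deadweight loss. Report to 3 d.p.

Market equilibrium (private): 25.317 + 2.554Q = 232.939 - 2.768Q → Q_m = 39.0120.
Social marginal cost = private MC − MEB = 19.849 + 2.259Q.
Set SMC = demand: 19.849 + 2.259Q = 232.939 - 2.768Q → Q* = 42.3891.
Height of the DWL triangle at Q_m is demand(Q_m) − SMC(Q_m) = MEB(Q_m) = 16.9765.
DWL = ½ × 3.3771 × 16.9765 = 28.6657.

DWL = €28.666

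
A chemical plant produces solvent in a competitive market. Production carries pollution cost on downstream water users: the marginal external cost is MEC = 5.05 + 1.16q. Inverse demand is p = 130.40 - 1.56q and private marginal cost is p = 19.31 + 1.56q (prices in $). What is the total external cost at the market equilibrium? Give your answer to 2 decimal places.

$915.12

Market equilibrium (private): 19.31 + 1.56q = 130.40 - 1.56q → q_m = 35.6058.
Total external cost = ∫₀^{q_m} (5.05 + 1.16q) dq = 5.05×35.6058 + ½×1.16×35.6058² = 915.1176.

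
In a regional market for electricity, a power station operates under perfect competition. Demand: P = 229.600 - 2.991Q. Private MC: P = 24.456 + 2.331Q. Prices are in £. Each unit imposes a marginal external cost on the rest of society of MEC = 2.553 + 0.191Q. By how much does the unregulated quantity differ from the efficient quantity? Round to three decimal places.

1.799 units

Market equilibrium (private): 24.456 + 2.331Q = 229.600 - 2.991Q → Q_m = 38.5464.
Social marginal cost = private MC + MEC = 27.009 + 2.522Q.
Set SMC = demand: 27.009 + 2.522Q = 229.600 - 2.991Q → Q* = 36.7479.
Gap = |38.5464 − 36.7479| = 1.7985.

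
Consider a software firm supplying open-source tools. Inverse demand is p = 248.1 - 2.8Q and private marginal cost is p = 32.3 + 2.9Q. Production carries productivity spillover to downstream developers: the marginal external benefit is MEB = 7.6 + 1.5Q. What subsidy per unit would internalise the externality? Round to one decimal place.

Social marginal cost = private MC − MEB = 24.7 + 1.4Q.
Set SMC = demand: 24.7 + 1.4Q = 248.1 - 2.8Q → Q* = 53.1905.
The Pigouvian subsidy equals MEB at Q*: 7.6 + 1.5×53.1905 = 87.3858.

subsidy = 87.4 per unit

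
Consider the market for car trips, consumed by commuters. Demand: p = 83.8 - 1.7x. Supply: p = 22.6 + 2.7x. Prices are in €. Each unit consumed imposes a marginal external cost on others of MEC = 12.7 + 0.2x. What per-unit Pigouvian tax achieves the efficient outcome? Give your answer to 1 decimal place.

Social marginal benefit = demand − MEC = 71.1 - 1.9x.
Set SMB = MC: 71.1 - 1.9x = 22.6 + 2.7x → x* = 10.5435.
The Pigouvian tax equals MEC at x*: 12.7 + 0.2×10.5435 = 14.8087.

tax = €14.8 per unit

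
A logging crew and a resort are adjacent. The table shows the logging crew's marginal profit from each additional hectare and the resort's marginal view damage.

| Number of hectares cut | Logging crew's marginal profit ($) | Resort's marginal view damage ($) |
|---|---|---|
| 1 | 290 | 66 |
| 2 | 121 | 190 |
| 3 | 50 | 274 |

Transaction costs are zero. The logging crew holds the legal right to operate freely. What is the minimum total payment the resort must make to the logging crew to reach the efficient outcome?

$171

Left alone the logging crew would choose level 3 (marginal profit stays positive).
Efficient level: k* = 1 (marginal profit ≥ marginal view damage through 1).
The resort must at least cover the logging crew's forgone profit from cutting 3→1: 121 + 50 = 171.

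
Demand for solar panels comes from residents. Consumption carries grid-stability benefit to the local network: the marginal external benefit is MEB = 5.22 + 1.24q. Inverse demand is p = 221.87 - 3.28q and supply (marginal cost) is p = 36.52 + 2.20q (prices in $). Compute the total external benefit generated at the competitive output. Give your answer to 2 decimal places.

$885.83

Market equilibrium (private): 36.52 + 2.20q = 221.87 - 3.28q → q_m = 33.8230.
Total external benefit = ∫₀^{q_m} (5.22 + 1.24q) dq = 5.22×33.8230 + ½×1.24×33.8230² = 885.8332.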